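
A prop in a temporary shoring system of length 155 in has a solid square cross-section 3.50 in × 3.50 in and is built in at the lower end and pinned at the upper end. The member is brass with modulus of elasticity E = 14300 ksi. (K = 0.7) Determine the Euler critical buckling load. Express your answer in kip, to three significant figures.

I = a⁴/12 = 3.50⁴/12 = 12.51 in⁴
Effective length L_e = K·L = 0.7 × 155 = 108.5 in
P_cr = π²EI / L_e² = π² × 14300×10³ × 12.51 / 108.5² = 1.499×10^5 lb

P_cr ≈ 150 kip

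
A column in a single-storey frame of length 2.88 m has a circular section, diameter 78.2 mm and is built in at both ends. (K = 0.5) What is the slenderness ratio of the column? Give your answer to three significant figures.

λ ≈ 73.7

For a solid circle r = d/4 = 78.2/4 = 19.55 mm
L_e = K·L = 0.5 × 2.88 m = 1.440 m = 1440.0 mm
λ = L_e / r_min = 1440.0 / 19.55 = 73.7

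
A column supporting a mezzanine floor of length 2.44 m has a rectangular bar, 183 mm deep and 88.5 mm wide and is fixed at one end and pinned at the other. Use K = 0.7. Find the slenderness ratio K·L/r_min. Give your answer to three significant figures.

λ ≈ 66.9

Buckling occurs about the weak axis: I_min = h·b³/12 with b = 88.5 mm (the shorter side).
I_min = 183×88.5³/12 = 1.057×10^7 mm⁴
A = 1.620×10^4 mm²;  r_min = √(I/A) = √(1.057×10^7/1.620×10^4) = 25.55 mm
L_e = K·L = 0.7 × 2.44 m = 1.708 m = 1708.0 mm
λ = L_e / r_min = 1708.0 / 25.55 = 66.9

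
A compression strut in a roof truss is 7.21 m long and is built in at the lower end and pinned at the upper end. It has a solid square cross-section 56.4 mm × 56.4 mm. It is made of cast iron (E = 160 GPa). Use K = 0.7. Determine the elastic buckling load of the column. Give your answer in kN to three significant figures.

P_cr ≈ 52.3 kN

I = a⁴/12 = 56.4⁴/12 = 8.432×10^5 mm⁴
I = 8.432×10^5 mm⁴ = 8.432×10^-7 m⁴
Effective length L_e = K·L = 0.7 × 7.21 = 5.047 m
P_cr = π²EI / L_e² = π² × 160×10⁹ × 8.432×10^-7 / 5.047² = 5.227×10^4 N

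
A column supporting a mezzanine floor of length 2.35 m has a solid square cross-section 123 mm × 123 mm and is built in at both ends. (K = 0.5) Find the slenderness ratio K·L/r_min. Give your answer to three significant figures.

For a square r = a/√12 = 123/√12 = 35.51 mm
L_e = K·L = 0.5 × 2.35 m = 1.175 m = 1175.0 mm
λ = L_e / r_min = 1175.0 / 35.51 = 33.1

λ ≈ 33.1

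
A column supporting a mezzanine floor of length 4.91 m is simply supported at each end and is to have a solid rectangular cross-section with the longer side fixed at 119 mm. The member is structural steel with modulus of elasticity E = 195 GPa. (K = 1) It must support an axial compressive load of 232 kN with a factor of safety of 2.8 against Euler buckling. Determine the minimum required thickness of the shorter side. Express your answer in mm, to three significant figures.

b ≈ 93.6 mm

Required P_cr = n·P = 2.8 × 232 = 649.6 kN
L_e = K·L = 1 × 4.91 = 4.910 m
Required I = P_cr·L_e²/(π²E) = 6.496×10^5 × 4.910² / (π² × 1.95×10^11) = 8.137×10^-6 m⁴
I_req = 8.137×10^6 mm⁴
Rectangle, weak axis: I_min = h·b³/12 with h = 119 mm fixed  ⇒  b = (12I/h)^(1/3) = 93.6 mm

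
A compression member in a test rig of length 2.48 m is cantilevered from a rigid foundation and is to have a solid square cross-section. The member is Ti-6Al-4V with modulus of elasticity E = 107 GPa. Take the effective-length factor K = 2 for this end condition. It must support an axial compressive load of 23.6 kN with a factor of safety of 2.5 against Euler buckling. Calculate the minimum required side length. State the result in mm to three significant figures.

Required P_cr = n·P = 2.5 × 23.6 = 59.00 kN
L_e = K·L = 2 × 2.48 = 4.960 m
Required I = P_cr·L_e²/(π²E) = 5.900×10^4 × 4.960² / (π² × 1.07×10^11) = 1.374×10^-6 m⁴
I_req = 1.374×10^6 mm⁴
Solid square: I = a⁴/12  ⇒  a = (12I)^(1/4) = (12×1.374×10^6)^(1/4) = 63.7 mm

a ≈ 63.7 mm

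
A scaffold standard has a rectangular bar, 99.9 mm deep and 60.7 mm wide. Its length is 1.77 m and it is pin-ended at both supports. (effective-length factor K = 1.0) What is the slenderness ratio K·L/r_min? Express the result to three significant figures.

λ ≈ 101

Buckling occurs about the weak axis: I_min = h·b³/12 with b = 60.7 mm (the shorter side).
I_min = 99.9×60.7³/12 = 1.862×10^6 mm⁴
A = 6.064×10^3 mm²;  r_min = √(I/A) = √(1.862×10^6/6.064×10^3) = 17.52 mm
L_e = K·L = 1 × 1.77 m = 1.770 m = 1770.0 mm
λ = L_e / r_min = 1770.0 / 17.52 = 101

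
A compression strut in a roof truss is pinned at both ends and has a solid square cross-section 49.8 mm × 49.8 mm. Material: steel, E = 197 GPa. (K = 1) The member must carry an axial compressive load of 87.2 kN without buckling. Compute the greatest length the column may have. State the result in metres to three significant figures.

L_max ≈ 3.38 m

I = a⁴/12 = 49.8⁴/12 = 5.125×10^5 mm⁴
I = 5.125×10^-7 m⁴
At the buckling limit P_cr = P = 8.720×10^4 N
From P_cr = π²EI/(K·L)²:  L = (1/K)·√(π²EI/P_cr) = (1/1)·√(π²×1.97×10^11×5.125×10^-7/8.720×10^4)
L = 3.38 m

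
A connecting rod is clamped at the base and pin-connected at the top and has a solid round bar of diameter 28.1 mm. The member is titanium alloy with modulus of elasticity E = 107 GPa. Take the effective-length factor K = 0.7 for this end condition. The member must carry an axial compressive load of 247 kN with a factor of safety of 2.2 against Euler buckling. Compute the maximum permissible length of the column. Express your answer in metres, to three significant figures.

I = πd⁴/64 = π×28.1⁴/64 = 3.061×10^4 mm⁴
I = 3.061×10^-8 m⁴
Required critical load P_cr = n·P = 2.2 × 247 = 543.4 kN = 5.434×10^5 N
From P_cr = π²EI/(K·L)²:  L = (1/K)·√(π²EI/P_cr) = (1/0.7)·√(π²×1.07×10^11×3.061×10^-8/5.434×10^5)
L = 0.348 m

L_max ≈ 0.348 m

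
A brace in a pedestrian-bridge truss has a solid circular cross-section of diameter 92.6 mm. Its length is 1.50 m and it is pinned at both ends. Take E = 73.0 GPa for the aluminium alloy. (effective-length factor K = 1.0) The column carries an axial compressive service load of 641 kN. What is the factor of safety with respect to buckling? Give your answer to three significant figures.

n ≈ 1.80

I = πd⁴/64 = π×92.6⁴/64 = 3.609×10^6 mm⁴
I = 3.609×10^6 mm⁴ = 3.609×10^-6 m⁴
Effective length L_e = K·L = 1 × 1.50 = 1.500 m
P_cr = π²EI / L_e² = π² × 73.0×10⁹ × 3.609×10^-6 / 1.500² = 1.156×10^6 N
Factor of safety n = P_cr / P = 1155.7 / 641 = 1.80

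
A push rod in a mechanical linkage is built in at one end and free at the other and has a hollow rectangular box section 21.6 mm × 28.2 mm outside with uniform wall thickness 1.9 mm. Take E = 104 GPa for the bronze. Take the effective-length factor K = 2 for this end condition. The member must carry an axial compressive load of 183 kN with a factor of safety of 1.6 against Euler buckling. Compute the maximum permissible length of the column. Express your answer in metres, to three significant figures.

Inner dimensions: h_i = 28.2 − 2×1.9 = 24.40 mm, b_i = 21.6 − 2×1.9 = 17.80 mm
Weak-axis I_min = (h_o·b_o³ − h_i·b_i³)/12 with b_o = 21.6, b_i = 17.80 mm (shorter outer/inner sides).
I_min = (28.2×21.6³ − 24.40×17.80³)/12 = 1.222×10^4 mm⁴
I = 1.222×10^-8 m⁴
Required critical load P_cr = n·P = 1.6 × 183 = 292.8 kN = 2.928×10^5 N
From P_cr = π²EI/(K·L)²:  L = (1/K)·√(π²EI/P_cr) = (1/2)·√(π²×1.04×10^11×1.222×10^-8/2.928×10^5)
L = 0.103 m

L_max ≈ 0.103 m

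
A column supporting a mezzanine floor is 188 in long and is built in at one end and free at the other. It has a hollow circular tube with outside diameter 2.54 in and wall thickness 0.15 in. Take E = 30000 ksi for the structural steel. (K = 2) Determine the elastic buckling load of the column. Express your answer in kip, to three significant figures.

Inner diameter d_i = 2.54 − 2×0.15 = 2.240 in
I = π(d_o⁴ − d_i⁴)/64 = π(2.54⁴ − 2.240⁴)/64 = 0.8073 in⁴
Effective length L_e = K·L = 2 × 188 = 376.0 in
P_cr = π²EI / L_e² = π² × 30000×10³ × 0.8073 / 376.0² = 1.691×10^3 lb

P_cr ≈ 1.69 kip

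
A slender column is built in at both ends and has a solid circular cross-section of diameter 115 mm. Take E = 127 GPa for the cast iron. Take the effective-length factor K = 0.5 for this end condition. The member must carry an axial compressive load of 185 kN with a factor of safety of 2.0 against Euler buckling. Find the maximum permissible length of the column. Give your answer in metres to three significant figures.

L_max ≈ 10.8 m

I = πd⁴/64 = π×115⁴/64 = 8.585×10^6 mm⁴
I = 8.585×10^-6 m⁴
Required critical load P_cr = n·P = 2.0 × 185 = 370.0 kN = 3.700×10^5 N
From P_cr = π²EI/(K·L)²:  L = (1/K)·√(π²EI/P_cr) = (1/0.5)·√(π²×1.27×10^11×8.585×10^-6/3.700×10^5)
L = 10.8 m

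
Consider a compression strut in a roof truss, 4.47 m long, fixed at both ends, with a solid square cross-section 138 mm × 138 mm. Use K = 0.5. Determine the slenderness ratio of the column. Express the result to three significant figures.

I = a⁴/12 = 138⁴/12 = 3.022×10^7 mm⁴
A = 1.904×10^4 mm²;  r_min = √(I/A) = √(3.022×10^7/1.904×10^4) = 39.84 mm
L_e = K·L = 0.5 × 4.47 m = 2.235 m = 2235.0 mm
λ = L_e / r_min = 2235.0 / 39.84 = 56.1

λ ≈ 56.1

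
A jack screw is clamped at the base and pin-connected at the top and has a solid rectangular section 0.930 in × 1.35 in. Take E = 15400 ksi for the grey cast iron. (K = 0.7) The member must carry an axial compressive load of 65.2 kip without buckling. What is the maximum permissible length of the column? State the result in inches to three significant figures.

L_max ≈ 20.7 in

Buckling occurs about the weak axis: I_min = h·b³/12 with b = 0.930 in (the shorter side).
I_min = 1.35×0.930³/12 = 9.049×10^-2 in⁴
At the buckling limit P_cr = P = 6.520×10^4 lb
From P_cr = π²EI/(K·L)²:  L = (1/K)·√(π²EI/P_cr) = (1/0.7)·√(π²×1.54×10^7×9.049×10^-2/6.520×10^4)
L = 20.7 in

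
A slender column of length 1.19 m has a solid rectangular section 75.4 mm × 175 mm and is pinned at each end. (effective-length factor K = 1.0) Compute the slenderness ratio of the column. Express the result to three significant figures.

λ ≈ 54.7

For a rectangle r_min = b/√12 = 75.4/√12 = 21.77 mm
L_e = K·L = 1 × 1.19 m = 1.190 m = 1190.0 mm
λ = L_e / r_min = 1190.0 / 21.77 = 54.7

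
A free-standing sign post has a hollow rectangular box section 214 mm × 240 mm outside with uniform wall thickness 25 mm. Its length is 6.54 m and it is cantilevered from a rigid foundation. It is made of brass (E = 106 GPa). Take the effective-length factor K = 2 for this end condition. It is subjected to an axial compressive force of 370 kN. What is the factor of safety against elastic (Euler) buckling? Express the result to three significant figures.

Inner dimensions: h_i = 240 − 2×25 = 190.0 mm, b_i = 214 − 2×25 = 164.0 mm
Weak-axis I_min = (h_o·b_o³ − h_i·b_i³)/12 with b_o = 214, b_i = 164.0 mm (shorter outer/inner sides).
I_min = (240×214³ − 190.0×164.0³)/12 = 1.262×10^8 mm⁴
I = 1.262×10^8 mm⁴ = 1.262×10^-4 m⁴
Effective length L_e = K·L = 2 × 6.54 = 13.08 m
P_cr = π²EI / L_e² = π² × 106×10⁹ × 1.262×10^-4 / 13.08² = 7.715×10^5 N
Factor of safety n = P_cr / P = 771.50 / 370 = 2.09

n ≈ 2.09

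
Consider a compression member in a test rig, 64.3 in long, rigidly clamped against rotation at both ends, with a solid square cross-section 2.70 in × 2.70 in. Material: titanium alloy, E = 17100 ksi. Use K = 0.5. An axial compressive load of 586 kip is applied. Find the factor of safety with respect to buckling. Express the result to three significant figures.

n ≈ 1.23

I = a⁴/12 = 2.70⁴/12 = 4.429 in⁴
Effective length L_e = K·L = 0.5 × 64.3 = 32.15 in
P_cr = π²EI / L_e² = π² × 17100×10³ × 4.429 / 32.15² = 7.231×10^5 lb
Factor of safety n = P_cr / P = 723.12 / 586 = 1.23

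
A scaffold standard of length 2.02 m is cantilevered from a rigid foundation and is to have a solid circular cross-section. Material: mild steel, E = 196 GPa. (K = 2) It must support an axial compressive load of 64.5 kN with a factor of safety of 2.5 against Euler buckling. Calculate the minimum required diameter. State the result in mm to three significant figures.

d ≈ 72.6 mm

Required P_cr = n·P = 2.5 × 64.5 = 161.2 kN
L_e = K·L = 2 × 2.02 = 4.040 m
Required I = P_cr·L_e²/(π²E) = 1.613×10^5 × 4.040² / (π² × 1.96×10^11) = 1.361×10^-6 m⁴
I_req = 1.361×10^6 mm⁴
Solid circle: I = πd⁴/64  ⇒  d = (64I/π)^(1/4) = (64×1.361×10^6/π)^(1/4) = 72.6 mm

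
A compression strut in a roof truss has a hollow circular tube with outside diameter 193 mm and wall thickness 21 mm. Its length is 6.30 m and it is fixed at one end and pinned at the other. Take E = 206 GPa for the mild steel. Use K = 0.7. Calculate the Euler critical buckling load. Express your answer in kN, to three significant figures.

P_cr ≈ 4450 kN

Inner diameter d_i = 193 − 2×21 = 151.0 mm
I = π(d_o⁴ − d_i⁴)/64 = π(193⁴ − 151.0⁴)/64 = 4.259×10^7 mm⁴
I = 4.259×10^7 mm⁴ = 4.259×10^-5 m⁴
Effective length L_e = K·L = 0.7 × 6.30 = 4.410 m
P_cr = π²EI / L_e² = π² × 206×10⁹ × 4.259×10^-5 / 4.410² = 4.452×10^6 N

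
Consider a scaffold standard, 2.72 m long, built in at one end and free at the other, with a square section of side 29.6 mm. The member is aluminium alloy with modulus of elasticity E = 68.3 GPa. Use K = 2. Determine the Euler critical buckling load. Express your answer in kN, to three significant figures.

P_cr ≈ 1.46 kN

I = a⁴/12 = 29.6⁴/12 = 6.397×10^4 mm⁴
I = 6.397×10^4 mm⁴ = 6.397×10^-8 m⁴
Effective length L_e = K·L = 2 × 2.72 = 5.440 m
P_cr = π²EI / L_e² = π² × 68.3×10⁹ × 6.397×10^-8 / 5.440² = 1.457×10^3 N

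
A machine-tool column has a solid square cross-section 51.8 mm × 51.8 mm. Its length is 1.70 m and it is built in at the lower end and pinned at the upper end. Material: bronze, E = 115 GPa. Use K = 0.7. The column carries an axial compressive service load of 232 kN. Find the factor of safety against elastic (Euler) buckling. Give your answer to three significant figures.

I = a⁴/12 = 51.8⁴/12 = 6.000×10^5 mm⁴
I = 6.000×10^5 mm⁴ = 6.000×10^-7 m⁴
Effective length L_e = K·L = 0.7 × 1.70 = 1.190 m
P_cr = π²EI / L_e² = π² × 115×10⁹ × 6.000×10^-7 / 1.190² = 4.809×10^5 N
Factor of safety n = P_cr / P = 480.89 / 232 = 2.07

n ≈ 2.07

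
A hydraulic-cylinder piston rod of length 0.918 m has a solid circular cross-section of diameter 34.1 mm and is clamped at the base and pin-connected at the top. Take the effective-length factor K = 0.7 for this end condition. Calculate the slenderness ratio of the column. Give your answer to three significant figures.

For a solid circle r = d/4 = 34.1/4 = 8.525 mm
L_e = K·L = 0.7 × 0.918 m = 0.6426 m = 642.60 mm
λ = L_e / r_min = 642.60 / 8.525 = 75.4

λ ≈ 75.4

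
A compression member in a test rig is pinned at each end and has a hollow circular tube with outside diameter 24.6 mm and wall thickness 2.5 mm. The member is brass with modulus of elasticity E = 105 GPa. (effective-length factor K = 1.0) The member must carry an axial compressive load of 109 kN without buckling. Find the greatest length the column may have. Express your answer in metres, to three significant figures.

L_max ≈ 0.319 m

Inner diameter d_i = 24.6 − 2×2.5 = 19.60 mm
I = π(d_o⁴ − d_i⁴)/64 = π(24.6⁴ − 19.60⁴)/64 = 1.073×10^4 mm⁴
I = 1.073×10^-8 m⁴
At the buckling limit P_cr = P = 1.090×10^5 N
From P_cr = π²EI/(K·L)²:  L = (1/K)·√(π²EI/P_cr) = (1/1)·√(π²×1.05×10^11×1.073×10^-8/1.090×10^5)
L = 0.319 m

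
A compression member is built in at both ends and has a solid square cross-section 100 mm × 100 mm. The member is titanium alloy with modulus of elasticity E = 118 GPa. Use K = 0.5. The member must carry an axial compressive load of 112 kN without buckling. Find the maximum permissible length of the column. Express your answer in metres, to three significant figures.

I = a⁴/12 = 100⁴/12 = 8.333×10^6 mm⁴
I = 8.333×10^-6 m⁴
At the buckling limit P_cr = P = 1.120×10^5 N
From P_cr = π²EI/(K·L)²:  L = (1/K)·√(π²EI/P_cr) = (1/0.5)·√(π²×1.18×10^11×8.333×10^-6/1.120×10^5)
L = 18.6 m

L_max ≈ 18.6 m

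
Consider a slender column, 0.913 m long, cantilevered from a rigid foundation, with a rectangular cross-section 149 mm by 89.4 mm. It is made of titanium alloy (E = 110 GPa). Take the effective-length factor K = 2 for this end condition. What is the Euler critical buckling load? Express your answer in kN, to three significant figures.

Buckling occurs about the weak axis: I_min = h·b³/12 with b = 89.4 mm (the shorter side).
I_min = 149×89.4³/12 = 8.872×10^6 mm⁴
I = 8.872×10^6 mm⁴ = 8.872×10^-6 m⁴
Effective length L_e = K·L = 2 × 0.913 = 1.826 m
P_cr = π²EI / L_e² = π² × 110×10⁹ × 8.872×10^-6 / 1.826² = 2.889×10^6 N

P_cr ≈ 2890 kN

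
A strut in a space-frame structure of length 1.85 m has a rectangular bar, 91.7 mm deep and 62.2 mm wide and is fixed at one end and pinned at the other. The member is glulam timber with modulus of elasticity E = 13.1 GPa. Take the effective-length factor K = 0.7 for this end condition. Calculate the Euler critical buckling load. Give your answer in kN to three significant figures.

P_cr ≈ 142 kN

Buckling occurs about the weak axis: I_min = h·b³/12 with b = 62.2 mm (the shorter side).
I_min = 91.7×62.2³/12 = 1.839×10^6 mm⁴
I = 1.839×10^6 mm⁴ = 1.839×10^-6 m⁴
Effective length L_e = K·L = 0.7 × 1.85 = 1.295 m
P_cr = π²EI / L_e² = π² × 13.1×10⁹ × 1.839×10^-6 / 1.295² = 1.418×10^5 N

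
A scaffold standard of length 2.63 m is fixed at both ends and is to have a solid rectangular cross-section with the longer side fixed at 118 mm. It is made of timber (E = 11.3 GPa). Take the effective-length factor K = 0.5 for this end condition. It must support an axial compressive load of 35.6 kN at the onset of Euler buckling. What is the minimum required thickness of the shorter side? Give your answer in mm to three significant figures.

b ≈ 38.3 mm

L_e = K·L = 0.5 × 2.63 = 1.315 m
Required I = P_cr·L_e²/(π²E) = 3.560×10^4 × 1.315² / (π² × 1.13×10^10) = 5.520×10^-7 m⁴
I_req = 5.520×10^5 mm⁴
Rectangle, weak axis: I_min = h·b³/12 with h = 118 mm fixed  ⇒  b = (12I/h)^(1/3) = 38.3 mm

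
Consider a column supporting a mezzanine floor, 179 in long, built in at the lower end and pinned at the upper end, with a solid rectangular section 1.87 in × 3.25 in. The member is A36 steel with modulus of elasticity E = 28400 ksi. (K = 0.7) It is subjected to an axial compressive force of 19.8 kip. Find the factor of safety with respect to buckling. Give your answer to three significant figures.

n ≈ 1.60

Buckling occurs about the weak axis: I_min = h·b³/12 with b = 1.87 in (the shorter side).
I_min = 3.25×1.87³/12 = 1.771 in⁴
Effective length L_e = K·L = 0.7 × 179 = 125.3 in
P_cr = π²EI / L_e² = π² × 28400×10³ × 1.771 / 125.3² = 3.162×10^4 lb
Factor of safety n = P_cr / P = 31.619 / 19.8 = 1.60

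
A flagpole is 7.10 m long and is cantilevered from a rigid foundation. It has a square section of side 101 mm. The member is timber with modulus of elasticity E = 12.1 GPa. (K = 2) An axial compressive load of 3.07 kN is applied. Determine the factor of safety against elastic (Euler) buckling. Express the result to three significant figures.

n ≈ 1.67

I = a⁴/12 = 101⁴/12 = 8.672×10^6 mm⁴
I = 8.672×10^6 mm⁴ = 8.672×10^-6 m⁴
Effective length L_e = K·L = 2 × 7.10 = 14.20 m
P_cr = π²EI / L_e² = π² × 12.1×10⁹ × 8.672×10^-6 / 14.20² = 5.136×10^3 N
Factor of safety n = P_cr / P = 5.1359 / 3.07 = 1.67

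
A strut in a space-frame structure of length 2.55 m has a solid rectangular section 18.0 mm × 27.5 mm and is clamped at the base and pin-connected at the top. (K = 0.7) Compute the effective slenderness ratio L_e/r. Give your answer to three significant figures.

For a rectangle r_min = b/√12 = 18.0/√12 = 5.196 mm
L_e = K·L = 0.7 × 2.55 m = 1.785 m = 1785.0 mm
λ = L_e / r_min = 1785.0 / 5.196 = 344

λ ≈ 344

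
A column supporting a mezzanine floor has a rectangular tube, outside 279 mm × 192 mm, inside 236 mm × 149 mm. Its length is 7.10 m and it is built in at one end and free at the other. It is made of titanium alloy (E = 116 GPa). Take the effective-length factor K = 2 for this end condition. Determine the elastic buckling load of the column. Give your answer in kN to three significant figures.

Weak-axis I_min = (h_o·b_o³ − h_i·b_i³)/12 with b_o = 192, b_i = 149.0 mm (shorter outer/inner sides).
I_min = (279×192³ − 236.0×149.0³)/12 = 9.950×10^7 mm⁴
I = 9.950×10^7 mm⁴ = 9.950×10^-5 m⁴
Effective length L_e = K·L = 2 × 7.10 = 14.20 m
P_cr = π²EI / L_e² = π² × 116×10⁹ × 9.950×10^-5 / 14.20² = 5.650×10^5 N

P_cr ≈ 565 kN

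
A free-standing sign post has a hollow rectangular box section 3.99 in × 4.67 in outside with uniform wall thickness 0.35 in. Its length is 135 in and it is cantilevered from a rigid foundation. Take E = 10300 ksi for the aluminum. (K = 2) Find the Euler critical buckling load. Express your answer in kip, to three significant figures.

P_cr ≈ 18.0 kip

Inner dimensions: h_i = 4.67 − 2×0.35 = 3.970 in, b_i = 3.99 − 2×0.35 = 3.290 in
Weak-axis I_min = (h_o·b_o³ − h_i·b_i³)/12 with b_o = 3.99, b_i = 3.290 in (shorter outer/inner sides).
I_min = (4.67×3.99³ − 3.970×3.290³)/12 = 12.94 in⁴
Effective length L_e = K·L = 2 × 135 = 270.0 in
P_cr = π²EI / L_e² = π² × 10300×10³ × 12.94 / 270.0² = 1.804×10^4 lb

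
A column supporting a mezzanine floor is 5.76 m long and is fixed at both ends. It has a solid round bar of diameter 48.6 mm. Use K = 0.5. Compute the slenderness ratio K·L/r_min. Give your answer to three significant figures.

For a solid circle r = d/4 = 48.6/4 = 12.15 mm
L_e = K·L = 0.5 × 5.76 m = 2.880 m = 2880.0 mm
λ = L_e / r_min = 2880.0 / 12.15 = 237

λ ≈ 237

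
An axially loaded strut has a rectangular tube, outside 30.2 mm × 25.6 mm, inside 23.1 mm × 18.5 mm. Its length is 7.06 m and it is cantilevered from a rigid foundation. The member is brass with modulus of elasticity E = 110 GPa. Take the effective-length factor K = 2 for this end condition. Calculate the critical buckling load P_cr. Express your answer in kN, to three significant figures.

P_cr ≈ 0.164 kN

Weak-axis I_min = (h_o·b_o³ − h_i·b_i³)/12 with b_o = 25.6, b_i = 18.50 mm (shorter outer/inner sides).
I_min = (30.2×25.6³ − 23.10×18.50³)/12 = 3.003×10^4 mm⁴
I = 3.003×10^4 mm⁴ = 3.003×10^-8 m⁴
Effective length L_e = K·L = 2 × 7.06 = 14.12 m
P_cr = π²EI / L_e² = π² × 110×10⁹ × 3.003×10^-8 / 14.12² = 163.5 N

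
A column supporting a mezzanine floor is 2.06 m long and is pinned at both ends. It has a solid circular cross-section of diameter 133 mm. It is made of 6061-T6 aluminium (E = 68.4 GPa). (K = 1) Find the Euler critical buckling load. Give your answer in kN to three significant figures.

I = πd⁴/64 = π×133⁴/64 = 1.536×10^7 mm⁴
I = 1.536×10^7 mm⁴ = 1.536×10^-5 m⁴
Effective length L_e = K·L = 1 × 2.06 = 2.060 m
P_cr = π²EI / L_e² = π² × 68.4×10⁹ × 1.536×10^-5 / 2.060² = 2.443×10^6 N

P_cr ≈ 2440 kN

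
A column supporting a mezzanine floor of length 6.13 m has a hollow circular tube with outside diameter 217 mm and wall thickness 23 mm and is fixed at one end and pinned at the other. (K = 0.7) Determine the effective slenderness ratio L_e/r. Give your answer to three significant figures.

λ ≈ 62.1

Inner diameter d_i = 217 − 2×23 = 171.0 mm
I = π(d_o⁴ − d_i⁴)/64 = π(217⁴ − 171.0⁴)/64 = 6.687×10^7 mm⁴
A = 1.402×10^4 mm²;  r_min = √(I/A) = √(6.687×10^7/1.402×10^4) = 69.07 mm
L_e = K·L = 0.7 × 6.13 m = 4.291 m = 4291.0 mm
λ = L_e / r_min = 4291.0 / 69.07 = 62.1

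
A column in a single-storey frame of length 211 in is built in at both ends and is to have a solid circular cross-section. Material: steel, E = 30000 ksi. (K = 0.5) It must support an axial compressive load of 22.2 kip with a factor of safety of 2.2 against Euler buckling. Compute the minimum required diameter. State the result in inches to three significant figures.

d ≈ 2.47 in

Required P_cr = n·P = 2.2 × 22.2 = 48.84 kip
L_e = K·L = 0.5 × 211 = 105.5 in
Required I = P_cr·L_e²/(π²E) = 4.884×10^4 × 105.5² / (π² × 3.00×10^7) = 1.836 in⁴
Solid circle: I = πd⁴/64  ⇒  d = (64I/π)^(1/4) = (64×1.836/π)^(1/4) = 2.47 in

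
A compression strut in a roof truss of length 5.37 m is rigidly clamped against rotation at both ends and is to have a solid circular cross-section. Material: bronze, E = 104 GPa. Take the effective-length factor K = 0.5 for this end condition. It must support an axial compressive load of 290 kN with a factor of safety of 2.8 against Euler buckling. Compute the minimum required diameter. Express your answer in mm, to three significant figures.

d ≈ 104 mm

Required P_cr = n·P = 2.8 × 290 = 812.0 kN
L_e = K·L = 0.5 × 5.37 = 2.685 m
Required I = P_cr·L_e²/(π²E) = 8.120×10^5 × 2.685² / (π² × 1.04×10^11) = 5.703×10^-6 m⁴
I_req = 5.703×10^6 mm⁴
Solid circle: I = πd⁴/64  ⇒  d = (64I/π)^(1/4) = (64×5.703×10^6/π)^(1/4) = 104 mm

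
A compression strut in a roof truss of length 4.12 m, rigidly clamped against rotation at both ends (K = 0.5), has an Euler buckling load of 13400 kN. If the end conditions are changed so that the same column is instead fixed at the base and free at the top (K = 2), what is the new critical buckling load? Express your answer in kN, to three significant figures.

P_cr ∝ 1/K², so P_cr,new = P_cr,old × (K_old/K_new)² = 13400 × (0.5/2)²
= 13400 × 0.06250 = 838 kN

P_cr ≈ 838 kN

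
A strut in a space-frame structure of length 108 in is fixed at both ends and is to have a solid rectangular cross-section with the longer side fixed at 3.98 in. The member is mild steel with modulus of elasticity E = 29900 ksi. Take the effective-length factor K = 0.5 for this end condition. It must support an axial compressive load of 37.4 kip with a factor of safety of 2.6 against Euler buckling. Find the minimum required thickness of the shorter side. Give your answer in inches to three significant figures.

Required P_cr = n·P = 2.6 × 37.4 = 97.24 kip
L_e = K·L = 0.5 × 108 = 54.00 in
Required I = P_cr·L_e²/(π²E) = 9.724×10^4 × 54.00² / (π² × 2.99×10^7) = 0.9609 in⁴
Rectangle, weak axis: I_min = h·b³/12 with h = 3.98 in fixed  ⇒  b = (12I/h)^(1/3) = 1.43 in

b ≈ 1.43 in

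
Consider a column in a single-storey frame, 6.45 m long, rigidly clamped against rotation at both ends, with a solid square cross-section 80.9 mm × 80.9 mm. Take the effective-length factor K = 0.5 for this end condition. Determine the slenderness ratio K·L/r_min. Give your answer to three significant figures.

λ ≈ 138

For a square r = a/√12 = 80.9/√12 = 23.35 mm
L_e = K·L = 0.5 × 6.45 m = 3.225 m = 3225.0 mm
λ = L_e / r_min = 3225.0 / 23.35 = 138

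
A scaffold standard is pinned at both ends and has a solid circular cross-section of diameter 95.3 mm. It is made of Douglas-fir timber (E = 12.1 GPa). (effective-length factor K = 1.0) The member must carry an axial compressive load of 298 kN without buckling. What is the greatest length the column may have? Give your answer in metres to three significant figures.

L_max ≈ 1.27 m

I = πd⁴/64 = π×95.3⁴/64 = 4.049×10^6 mm⁴
I = 4.049×10^-6 m⁴
At the buckling limit P_cr = P = 2.980×10^5 N
From P_cr = π²EI/(K·L)²:  L = (1/K)·√(π²EI/P_cr) = (1/1)·√(π²×1.21×10^10×4.049×10^-6/2.980×10^5)
L = 1.27 m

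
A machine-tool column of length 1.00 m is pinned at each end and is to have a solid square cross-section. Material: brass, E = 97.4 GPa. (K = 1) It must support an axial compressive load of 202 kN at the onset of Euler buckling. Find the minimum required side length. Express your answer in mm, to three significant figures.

L_e = K·L = 1 × 1.00 = 1.000 m
Required I = P_cr·L_e²/(π²E) = 2.020×10^5 × 1.000² / (π² × 9.74×10^10) = 2.101×10^-7 m⁴
I_req = 2.101×10^5 mm⁴
Solid square: I = a⁴/12  ⇒  a = (12I)^(1/4) = (12×2.101×10^5)^(1/4) = 39.8 mm

a ≈ 39.8 mm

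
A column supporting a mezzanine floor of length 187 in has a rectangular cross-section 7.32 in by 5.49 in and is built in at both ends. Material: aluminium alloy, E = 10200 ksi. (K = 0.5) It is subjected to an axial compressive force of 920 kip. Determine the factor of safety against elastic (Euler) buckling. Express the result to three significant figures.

Buckling occurs about the weak axis: I_min = h·b³/12 with b = 5.49 in (the shorter side).
I_min = 7.32×5.49³/12 = 100.9 in⁴
Effective length L_e = K·L = 0.5 × 187 = 93.50 in
P_cr = π²EI / L_e² = π² × 10200×10³ × 100.9 / 93.50² = 1.162×10^6 lb
Factor of safety n = P_cr / P = 1162.3 / 920 = 1.26

n ≈ 1.26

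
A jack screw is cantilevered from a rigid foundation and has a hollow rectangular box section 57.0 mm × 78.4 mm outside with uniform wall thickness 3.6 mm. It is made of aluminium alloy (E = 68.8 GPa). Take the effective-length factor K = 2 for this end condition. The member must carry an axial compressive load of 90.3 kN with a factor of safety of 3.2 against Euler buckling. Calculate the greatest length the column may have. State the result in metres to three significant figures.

Inner dimensions: h_i = 78.4 − 2×3.6 = 71.20 mm, b_i = 57.0 − 2×3.6 = 49.80 mm
Weak-axis I_min = (h_o·b_o³ − h_i·b_i³)/12 with b_o = 57.0, b_i = 49.80 mm (shorter outer/inner sides).
I_min = (78.4×57.0³ − 71.20×49.80³)/12 = 4.771×10^5 mm⁴
I = 4.771×10^-7 m⁴
Required critical load P_cr = n·P = 3.2 × 90.3 = 289.0 kN = 2.890×10^5 N
From P_cr = π²EI/(K·L)²:  L = (1/K)·√(π²EI/P_cr) = (1/2)·√(π²×6.88×10^10×4.771×10^-7/2.890×10^5)
L = 0.529 m

L_max ≈ 0.529 m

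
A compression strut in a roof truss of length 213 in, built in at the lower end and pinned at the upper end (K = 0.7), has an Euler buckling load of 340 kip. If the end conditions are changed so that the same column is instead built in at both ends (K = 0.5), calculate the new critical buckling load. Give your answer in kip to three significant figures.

P_cr ≈ 666 kip

P_cr ∝ 1/K², so P_cr,new = P_cr,old × (K_old/K_new)² = 340 × (0.7/0.5)²
= 340 × 1.960 = 666 kip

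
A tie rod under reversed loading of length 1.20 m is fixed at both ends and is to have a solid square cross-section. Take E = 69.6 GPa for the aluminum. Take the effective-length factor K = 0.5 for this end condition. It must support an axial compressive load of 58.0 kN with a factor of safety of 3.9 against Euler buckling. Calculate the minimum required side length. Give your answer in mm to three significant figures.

a ≈ 34.5 mm

Required P_cr = n·P = 3.9 × 58.0 = 226.2 kN
L_e = K·L = 0.5 × 1.20 = 0.6000 m
Required I = P_cr·L_e²/(π²E) = 2.262×10^5 × 0.6000² / (π² × 6.96×10^10) = 1.185×10^-7 m⁴
I_req = 1.185×10^5 mm⁴
Solid square: I = a⁴/12  ⇒  a = (12I)^(1/4) = (12×1.185×10^5)^(1/4) = 34.5 mm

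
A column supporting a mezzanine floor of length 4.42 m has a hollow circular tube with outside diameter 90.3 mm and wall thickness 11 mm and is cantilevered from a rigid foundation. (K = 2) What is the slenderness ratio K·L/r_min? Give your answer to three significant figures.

Inner diameter d_i = 90.3 − 2×11 = 68.30 mm
I = π(d_o⁴ − d_i⁴)/64 = π(90.3⁴ − 68.30⁴)/64 = 2.196×10^6 mm⁴
A = 2.740×10^3 mm²;  r_min = √(I/A) = √(2.196×10^6/2.740×10^3) = 28.31 mm
L_e = K·L = 2 × 4.42 m = 8.840 m = 8840.0 mm
λ = L_e / r_min = 8840.0 / 28.31 = 312

λ ≈ 312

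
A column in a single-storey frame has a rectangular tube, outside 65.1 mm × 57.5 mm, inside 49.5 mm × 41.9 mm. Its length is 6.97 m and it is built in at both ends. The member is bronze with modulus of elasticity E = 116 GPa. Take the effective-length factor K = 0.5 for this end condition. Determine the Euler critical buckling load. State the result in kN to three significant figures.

P_cr ≈ 68.6 kN

Weak-axis I_min = (h_o·b_o³ − h_i·b_i³)/12 with b_o = 57.5, b_i = 41.90 mm (shorter outer/inner sides).
I_min = (65.1×57.5³ − 49.50×41.90³)/12 = 7.279×10^5 mm⁴
I = 7.279×10^5 mm⁴ = 7.279×10^-7 m⁴
Effective length L_e = K·L = 0.5 × 6.97 = 3.485 m
P_cr = π²EI / L_e² = π² × 116×10⁹ × 7.279×10^-7 / 3.485² = 6.862×10^4 N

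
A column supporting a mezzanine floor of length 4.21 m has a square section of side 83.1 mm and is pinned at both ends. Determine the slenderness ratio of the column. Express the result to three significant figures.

λ ≈ 175

For a square r = a/√12 = 83.1/√12 = 23.99 mm
L_e = K·L = 1 × 4.21 m = 4.210 m = 4210.0 mm
λ = L_e / r_min = 4210.0 / 23.99 = 175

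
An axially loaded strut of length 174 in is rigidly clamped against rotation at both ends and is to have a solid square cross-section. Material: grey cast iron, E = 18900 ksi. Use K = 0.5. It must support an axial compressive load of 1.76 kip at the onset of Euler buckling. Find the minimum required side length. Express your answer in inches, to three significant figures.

a ≈ 0.962 in

L_e = K·L = 0.5 × 174 = 87.00 in
Required I = P_cr·L_e²/(π²E) = 1.760×10^3 × 87.00² / (π² × 1.89×10^7) = 7.142×10^-2 in⁴
Solid square: I = a⁴/12  ⇒  a = (12I)^(1/4) = (12×7.142×10^-2)^(1/4) = 0.962 in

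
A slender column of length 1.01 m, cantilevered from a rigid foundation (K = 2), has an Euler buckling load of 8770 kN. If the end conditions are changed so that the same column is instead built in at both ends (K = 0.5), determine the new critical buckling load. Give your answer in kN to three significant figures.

P_cr ∝ 1/K², so P_cr,new = P_cr,old × (K_old/K_new)² = 8770 × (2/0.5)²
= 8770 × 16.00 = 140000 kN

P_cr ≈ 140000 kN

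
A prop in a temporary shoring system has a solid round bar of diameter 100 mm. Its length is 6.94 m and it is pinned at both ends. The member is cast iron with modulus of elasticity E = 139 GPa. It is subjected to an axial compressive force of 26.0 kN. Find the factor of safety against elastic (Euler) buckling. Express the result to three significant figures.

I = πd⁴/64 = π×100⁴/64 = 4.909×10^6 mm⁴
I = 4.909×10^6 mm⁴ = 4.909×10^-6 m⁴
Effective length L_e = K·L = 1 × 6.94 = 6.940 m
P_cr = π²EI / L_e² = π² × 139×10⁹ × 4.909×10^-6 / 6.940² = 1.398×10^5 N
Factor of safety n = P_cr / P = 139.82 / 26.0 = 5.38

n ≈ 5.38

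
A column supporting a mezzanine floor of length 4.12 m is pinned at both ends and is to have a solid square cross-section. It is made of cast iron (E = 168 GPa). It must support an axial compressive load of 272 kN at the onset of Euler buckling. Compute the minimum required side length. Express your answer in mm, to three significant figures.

L_e = K·L = 1 × 4.12 = 4.120 m
Required I = P_cr·L_e²/(π²E) = 2.720×10^5 × 4.120² / (π² × 1.68×10^11) = 2.785×10^-6 m⁴
I_req = 2.785×10^6 mm⁴
Solid square: I = a⁴/12  ⇒  a = (12I)^(1/4) = (12×2.785×10^6)^(1/4) = 76.0 mm

a ≈ 76.0 mm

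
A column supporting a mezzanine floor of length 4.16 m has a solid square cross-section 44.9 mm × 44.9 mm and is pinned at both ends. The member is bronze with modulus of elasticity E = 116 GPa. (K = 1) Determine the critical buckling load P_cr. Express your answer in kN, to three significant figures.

I = a⁴/12 = 44.9⁴/12 = 3.387×10^5 mm⁴
I = 3.387×10^5 mm⁴ = 3.387×10^-7 m⁴
Effective length L_e = K·L = 1 × 4.16 = 4.160 m
P_cr = π²EI / L_e² = π² × 116×10⁹ × 3.387×10^-7 / 4.160² = 2.241×10^4 N

P_cr ≈ 22.4 kN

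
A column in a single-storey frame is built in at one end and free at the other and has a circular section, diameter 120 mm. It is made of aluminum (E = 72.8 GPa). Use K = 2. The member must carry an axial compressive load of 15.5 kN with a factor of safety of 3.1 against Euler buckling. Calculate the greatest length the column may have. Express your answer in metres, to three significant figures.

L_max ≈ 6.17 m

I = πd⁴/64 = π×120⁴/64 = 1.018×10^7 mm⁴
I = 1.018×10^-5 m⁴
Required critical load P_cr = n·P = 3.1 × 15.5 = 48.05 kN = 4.805×10^4 N
From P_cr = π²EI/(K·L)²:  L = (1/K)·√(π²EI/P_cr) = (1/2)·√(π²×7.28×10^10×1.018×10^-5/4.805×10^4)
L = 6.17 m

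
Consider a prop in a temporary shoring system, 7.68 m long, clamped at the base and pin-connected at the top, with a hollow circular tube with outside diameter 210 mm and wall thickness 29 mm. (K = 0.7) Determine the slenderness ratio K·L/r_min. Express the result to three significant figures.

λ ≈ 83.0

Inner diameter d_i = 210 − 2×29 = 152.0 mm
I = π(d_o⁴ − d_i⁴)/64 = π(210⁴ − 152.0⁴)/64 = 6.926×10^7 mm⁴
A = 1.649×10^4 mm²;  r_min = √(I/A) = √(6.926×10^7/1.649×10^4) = 64.81 mm
L_e = K·L = 0.7 × 7.68 m = 5.376 m = 5376.0 mm
λ = L_e / r_min = 5376.0 / 64.81 = 83.0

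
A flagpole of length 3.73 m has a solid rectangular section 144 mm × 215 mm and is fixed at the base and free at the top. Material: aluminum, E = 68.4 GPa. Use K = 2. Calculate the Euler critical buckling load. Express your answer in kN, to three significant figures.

Buckling occurs about the weak axis: I_min = h·b³/12 with b = 144 mm (the shorter side).
I_min = 215×144³/12 = 5.350×10^7 mm⁴
I = 5.350×10^7 mm⁴ = 5.350×10^-5 m⁴
Effective length L_e = K·L = 2 × 3.73 = 7.460 m
P_cr = π²EI / L_e² = π² × 68.4×10⁹ × 5.350×10^-5 / 7.460² = 6.490×10^5 N

P_cr ≈ 649 kN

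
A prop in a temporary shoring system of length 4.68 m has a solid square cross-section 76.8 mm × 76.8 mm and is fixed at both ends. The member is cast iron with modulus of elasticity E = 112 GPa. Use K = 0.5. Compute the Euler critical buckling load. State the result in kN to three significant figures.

I = a⁴/12 = 76.8⁴/12 = 2.899×10^6 mm⁴
I = 2.899×10^6 mm⁴ = 2.899×10^-6 m⁴
Effective length L_e = K·L = 0.5 × 4.68 = 2.340 m
P_cr = π²EI / L_e² = π² × 112×10⁹ × 2.899×10^-6 / 2.340² = 5.853×10^5 N

P_cr ≈ 585 kN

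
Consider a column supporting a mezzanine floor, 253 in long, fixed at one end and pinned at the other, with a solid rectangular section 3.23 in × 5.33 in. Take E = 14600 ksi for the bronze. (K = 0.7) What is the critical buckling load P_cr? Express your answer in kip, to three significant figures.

Buckling occurs about the weak axis: I_min = h·b³/12 with b = 3.23 in (the shorter side).
I_min = 5.33×3.23³/12 = 14.97 in⁴
Effective length L_e = K·L = 0.7 × 253 = 177.1 in
P_cr = π²EI / L_e² = π² × 14600×10³ × 14.97 / 177.1² = 6.877×10^4 lb

P_cr ≈ 68.8 kip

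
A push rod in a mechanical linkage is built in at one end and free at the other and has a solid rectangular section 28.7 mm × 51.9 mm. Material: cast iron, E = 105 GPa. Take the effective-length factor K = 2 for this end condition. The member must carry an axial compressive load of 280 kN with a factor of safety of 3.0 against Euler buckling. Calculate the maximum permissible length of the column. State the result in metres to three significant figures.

L_max ≈ 0.178 m

Buckling occurs about the weak axis: I_min = h·b³/12 with b = 28.7 mm (the shorter side).
I_min = 51.9×28.7³/12 = 1.022×10^5 mm⁴
I = 1.022×10^-7 m⁴
Required critical load P_cr = n·P = 3.0 × 280 = 840.0 kN = 8.400×10^5 N
From P_cr = π²EI/(K·L)²:  L = (1/K)·√(π²EI/P_cr) = (1/2)·√(π²×1.05×10^11×1.022×10^-7/8.400×10^5)
L = 0.178 m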